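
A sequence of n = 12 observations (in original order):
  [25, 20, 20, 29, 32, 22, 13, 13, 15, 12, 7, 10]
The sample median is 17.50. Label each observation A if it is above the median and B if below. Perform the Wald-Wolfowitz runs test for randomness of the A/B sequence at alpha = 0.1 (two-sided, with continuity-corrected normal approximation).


Step 1: Compute median = 17.50; label A = above, B = below.
Labels in order: AAAAAABBBBBB  (n_A = 6, n_B = 6)
Step 2: Count runs R = 2.
Step 3: Under H0 (random ordering), E[R] = 2*n_A*n_B/(n_A+n_B) + 1 = 2*6*6/12 + 1 = 7.0000.
        Var[R] = 2*n_A*n_B*(2*n_A*n_B - n_A - n_B) / ((n_A+n_B)^2 * (n_A+n_B-1)) = 4320/1584 = 2.7273.
        SD[R] = 1.6514.
Step 4: Continuity-corrected z = (R + 0.5 - E[R]) / SD[R] = (2 + 0.5 - 7.0000) / 1.6514 = -2.7249.
Step 5: Two-sided p-value via normal approximation = 2*(1 - Phi(|z|)) = 0.006432.
Step 6: alpha = 0.1. reject H0.

R = 2, z = -2.7249, p = 0.006432, reject H0.


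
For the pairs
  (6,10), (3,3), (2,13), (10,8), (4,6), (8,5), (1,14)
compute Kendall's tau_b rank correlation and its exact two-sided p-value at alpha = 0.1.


Step 1: Enumerate the 21 unordered pairs (i,j) with i<j and classify each by sign(x_j-x_i) * sign(y_j-y_i).
  (1,2):dx=-3,dy=-7->C; (1,3):dx=-4,dy=+3->D; (1,4):dx=+4,dy=-2->D; (1,5):dx=-2,dy=-4->C
  (1,6):dx=+2,dy=-5->D; (1,7):dx=-5,dy=+4->D; (2,3):dx=-1,dy=+10->D; (2,4):dx=+7,dy=+5->C
  (2,5):dx=+1,dy=+3->C; (2,6):dx=+5,dy=+2->C; (2,7):dx=-2,dy=+11->D; (3,4):dx=+8,dy=-5->D
  (3,5):dx=+2,dy=-7->D; (3,6):dx=+6,dy=-8->D; (3,7):dx=-1,dy=+1->D; (4,5):dx=-6,dy=-2->C
  (4,6):dx=-2,dy=-3->C; (4,7):dx=-9,dy=+6->D; (5,6):dx=+4,dy=-1->D; (5,7):dx=-3,dy=+8->D
  (6,7):dx=-7,dy=+9->D
Step 2: C = 7, D = 14, total pairs = 21.
Step 3: tau = (C - D)/(n(n-1)/2) = (7 - 14)/21 = -0.333333.
Step 4: Exact two-sided p-value (enumerate n! = 5040 permutations of y under H0): p = 0.381349.
Step 5: alpha = 0.1. fail to reject H0.

tau_b = -0.3333 (C=7, D=14), p = 0.381349, fail to reject H0.


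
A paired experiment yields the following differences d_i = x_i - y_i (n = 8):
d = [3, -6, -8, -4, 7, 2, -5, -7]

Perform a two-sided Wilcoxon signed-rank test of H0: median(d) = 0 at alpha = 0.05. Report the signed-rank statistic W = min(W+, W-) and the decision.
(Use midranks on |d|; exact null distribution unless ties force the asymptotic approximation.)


Step 1: Drop any zero differences (none here) and take |d_i|.
|d| = [3, 6, 8, 4, 7, 2, 5, 7]
Step 2: Midrank |d_i| (ties get averaged ranks).
ranks: |3|->2, |6|->5, |8|->8, |4|->3, |7|->6.5, |2|->1, |5|->4, |7|->6.5
Step 3: Attach original signs; sum ranks with positive sign and with negative sign.
W+ = 2 + 6.5 + 1 = 9.5
W- = 5 + 8 + 3 + 4 + 6.5 = 26.5
(Check: W+ + W- = 36 should equal n(n+1)/2 = 36.)
Step 4: Test statistic W = min(W+, W-) = 9.5.
Step 5: Ties in |d|, so use the tie-corrected normal approximation.
        E[W] = n(n+1)/4 = 8*9/4 = 18.
        Tie groups: |d|=7 (t=2); sum(t^3 - t) = 6.
        Var[W] = n(n+1)(2n+1)/24 - sum(t^3-t)/48 = 1224/24 - 6/48 = 50.875.
        z = (W - E[W]) / sqrt(Var[W]) = (9.5 - 18) / 7.1327 = -1.1917.
        Two-sided p = 2*Phi(z) = 0.233379.
Step 6: alpha = 0.05. fail to reject H0.

W+ = 9.5, W- = 26.5, W = min = 9.5, p = 0.233379, fail to reject H0.


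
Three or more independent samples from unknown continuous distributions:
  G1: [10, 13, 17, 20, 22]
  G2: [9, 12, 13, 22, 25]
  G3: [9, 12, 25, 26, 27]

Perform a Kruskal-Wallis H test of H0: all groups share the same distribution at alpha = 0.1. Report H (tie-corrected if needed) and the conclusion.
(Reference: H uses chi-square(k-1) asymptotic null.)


Step 1: Combine all N = 15 observations and assign midranks.
sorted (value, group, rank): (9,G2,1.5), (9,G3,1.5), (10,G1,3), (12,G2,4.5), (12,G3,4.5), (13,G1,6.5), (13,G2,6.5), (17,G1,8), (20,G1,9), (22,G1,10.5), (22,G2,10.5), (25,G2,12.5), (25,G3,12.5), (26,G3,14), (27,G3,15)
Step 2: Sum ranks within each group.
R_1 = 37 (n_1 = 5)
R_2 = 35.5 (n_2 = 5)
R_3 = 47.5 (n_3 = 5)
Step 3: H = 12/(N(N+1)) * sum(R_i^2/n_i) - 3(N+1)
     = 12/(15*16) * (37^2/5 + 35.5^2/5 + 47.5^2/5) - 3*16
     = 0.050000 * 977.1 - 48
     = 0.855000.
Step 4: Ties present; correction factor C = 1 - 30/(15^3 - 15) = 0.991071. Corrected H = 0.855000 / 0.991071 = 0.862703.
Step 5: Under H0, H ~ chi^2(2); p-value = 0.649631.
Step 6: alpha = 0.1. fail to reject H0.

H = 0.8627, df = 2, p = 0.649631, fail to reject H0.


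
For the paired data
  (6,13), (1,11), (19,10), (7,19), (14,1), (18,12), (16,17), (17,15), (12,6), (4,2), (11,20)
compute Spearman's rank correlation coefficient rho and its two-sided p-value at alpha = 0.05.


Step 1: Rank x and y separately (midranks; no ties here).
rank(x): 6->3, 1->1, 19->11, 7->4, 14->7, 18->10, 16->8, 17->9, 12->6, 4->2, 11->5
rank(y): 13->7, 11->5, 10->4, 19->10, 1->1, 12->6, 17->9, 15->8, 6->3, 2->2, 20->11
Step 2: d_i = R_x(i) - R_y(i); compute d_i^2.
  (3-7)^2=16, (1-5)^2=16, (11-4)^2=49, (4-10)^2=36, (7-1)^2=36, (10-6)^2=16, (8-9)^2=1, (9-8)^2=1, (6-3)^2=9, (2-2)^2=0, (5-11)^2=36
sum(d^2) = 216.
Step 3: rho = 1 - 6*216 / (11*(11^2 - 1)) = 1 - 1296/1320 = 0.018182.
Step 4: Under H0, t = rho * sqrt((n-2)/(1-rho^2)) = 0.0546 ~ t(9).
Step 5: Two-sided p-value from the t-distribution with 9 df = 0.957685.
Step 6: alpha = 0.05. fail to reject H0.

rho = 0.0182, p = 0.957685, fail to reject H0 at alpha = 0.05.


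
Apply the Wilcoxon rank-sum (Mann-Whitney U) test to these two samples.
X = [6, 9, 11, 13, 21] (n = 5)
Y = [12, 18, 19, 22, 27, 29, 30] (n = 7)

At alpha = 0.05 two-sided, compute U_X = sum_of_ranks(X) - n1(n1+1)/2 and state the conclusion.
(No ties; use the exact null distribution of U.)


Step 1: Combine and sort all 12 observations; assign midranks.
sorted (value, group): (6,X), (9,X), (11,X), (12,Y), (13,X), (18,Y), (19,Y), (21,X), (22,Y), (27,Y), (29,Y), (30,Y)
ranks: 6->1, 9->2, 11->3, 12->4, 13->5, 18->6, 19->7, 21->8, 22->9, 27->10, 29->11, 30->12
Step 2: Rank sum for X: R1 = 1 + 2 + 3 + 5 + 8 = 19.
Step 3: U_X = R1 - n1(n1+1)/2 = 19 - 5*6/2 = 19 - 15 = 4.
       U_Y = n1*n2 - U_X = 35 - 4 = 31.
Step 4: No ties, so the exact null distribution of U (based on enumerating the C(12,5) = 792 equally likely rank assignments) gives the two-sided p-value.
Step 5: p-value = 0.030303; compare to alpha = 0.05. reject H0.

U_X = 4, p = 0.030303, reject H0 at alpha = 0.05.


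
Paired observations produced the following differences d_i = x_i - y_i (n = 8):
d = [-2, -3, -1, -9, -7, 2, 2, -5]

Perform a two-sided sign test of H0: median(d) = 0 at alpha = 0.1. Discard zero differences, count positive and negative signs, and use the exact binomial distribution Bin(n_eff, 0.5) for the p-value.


Step 1: Discard zero differences. Original n = 8; n_eff = number of nonzero differences = 8.
Nonzero differences (with sign): -2, -3, -1, -9, -7, +2, +2, -5
Step 2: Count signs: positive = 2, negative = 6.
Step 3: Under H0: P(positive) = 0.5, so the number of positives S ~ Bin(8, 0.5).
Step 4: Two-sided exact p-value = sum of Bin(8,0.5) probabilities at or below the observed probability = 0.289062.
Step 5: alpha = 0.1. fail to reject H0.

n_eff = 8, pos = 2, neg = 6, p = 0.289062, fail to reject H0.


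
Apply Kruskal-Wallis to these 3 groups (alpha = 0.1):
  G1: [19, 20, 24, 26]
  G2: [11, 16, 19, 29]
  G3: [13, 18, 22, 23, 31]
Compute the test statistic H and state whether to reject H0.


Step 1: Combine all N = 13 observations and assign midranks.
sorted (value, group, rank): (11,G2,1), (13,G3,2), (16,G2,3), (18,G3,4), (19,G1,5.5), (19,G2,5.5), (20,G1,7), (22,G3,8), (23,G3,9), (24,G1,10), (26,G1,11), (29,G2,12), (31,G3,13)
Step 2: Sum ranks within each group.
R_1 = 33.5 (n_1 = 4)
R_2 = 21.5 (n_2 = 4)
R_3 = 36 (n_3 = 5)
Step 3: H = 12/(N(N+1)) * sum(R_i^2/n_i) - 3(N+1)
     = 12/(13*14) * (33.5^2/4 + 21.5^2/4 + 36^2/5) - 3*14
     = 0.065934 * 655.325 - 42
     = 1.208242.
Step 4: Ties present; correction factor C = 1 - 6/(13^3 - 13) = 0.997253. Corrected H = 1.208242 / 0.997253 = 1.211570.
Step 5: Under H0, H ~ chi^2(2); p-value = 0.545646.
Step 6: alpha = 0.1. fail to reject H0.

H = 1.2116, df = 2, p = 0.545646, fail to reject H0.


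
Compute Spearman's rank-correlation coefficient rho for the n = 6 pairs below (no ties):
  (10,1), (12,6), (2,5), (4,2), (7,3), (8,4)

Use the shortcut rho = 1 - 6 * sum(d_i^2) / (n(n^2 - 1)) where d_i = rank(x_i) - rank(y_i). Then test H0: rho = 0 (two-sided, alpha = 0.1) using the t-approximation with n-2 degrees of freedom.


Step 1: Rank x and y separately (midranks; no ties here).
rank(x): 10->5, 12->6, 2->1, 4->2, 7->3, 8->4
rank(y): 1->1, 6->6, 5->5, 2->2, 3->3, 4->4
Step 2: d_i = R_x(i) - R_y(i); compute d_i^2.
  (5-1)^2=16, (6-6)^2=0, (1-5)^2=16, (2-2)^2=0, (3-3)^2=0, (4-4)^2=0
sum(d^2) = 32.
Step 3: rho = 1 - 6*32 / (6*(6^2 - 1)) = 1 - 192/210 = 0.085714.
Step 4: Under H0, t = rho * sqrt((n-2)/(1-rho^2)) = 0.1721 ~ t(4).
Step 5: Two-sided p-value from the t-distribution with 4 df = 0.871743.
Step 6: alpha = 0.1. fail to reject H0.

rho = 0.0857, p = 0.871743, fail to reject H0 at alpha = 0.1.


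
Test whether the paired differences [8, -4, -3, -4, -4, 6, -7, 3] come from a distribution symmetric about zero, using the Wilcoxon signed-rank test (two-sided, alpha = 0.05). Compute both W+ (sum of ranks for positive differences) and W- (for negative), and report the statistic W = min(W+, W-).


Step 1: Drop any zero differences (none here) and take |d_i|.
|d| = [8, 4, 3, 4, 4, 6, 7, 3]
Step 2: Midrank |d_i| (ties get averaged ranks).
ranks: |8|->8, |4|->4, |3|->1.5, |4|->4, |4|->4, |6|->6, |7|->7, |3|->1.5
Step 3: Attach original signs; sum ranks with positive sign and with negative sign.
W+ = 8 + 6 + 1.5 = 15.5
W- = 4 + 1.5 + 4 + 4 + 7 = 20.5
(Check: W+ + W- = 36 should equal n(n+1)/2 = 36.)
Step 4: Test statistic W = min(W+, W-) = 15.5.
Step 5: Ties in |d|, so use the tie-corrected normal approximation.
        E[W] = n(n+1)/4 = 8*9/4 = 18.
        Tie groups: |d|=3 (t=2), |d|=4 (t=3); sum(t^3 - t) = 30.
        Var[W] = n(n+1)(2n+1)/24 - sum(t^3-t)/48 = 1224/24 - 30/48 = 50.375.
        z = (W - E[W]) / sqrt(Var[W]) = (15.5 - 18) / 7.0975 = -0.3522.
        Two-sided p = 2*Phi(z) = 0.724662.
Step 6: alpha = 0.05. fail to reject H0.

W+ = 15.5, W- = 20.5, W = min = 15.5, p = 0.724662, fail to reject H0.


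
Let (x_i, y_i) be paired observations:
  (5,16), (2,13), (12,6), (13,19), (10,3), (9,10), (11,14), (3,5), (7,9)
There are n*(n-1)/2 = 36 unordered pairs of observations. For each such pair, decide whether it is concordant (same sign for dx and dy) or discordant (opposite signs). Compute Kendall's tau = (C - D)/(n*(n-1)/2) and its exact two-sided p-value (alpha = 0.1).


Step 1: Enumerate the 36 unordered pairs (i,j) with i<j and classify each by sign(x_j-x_i) * sign(y_j-y_i).
  (1,2):dx=-3,dy=-3->C; (1,3):dx=+7,dy=-10->D; (1,4):dx=+8,dy=+3->C; (1,5):dx=+5,dy=-13->D
  (1,6):dx=+4,dy=-6->D; (1,7):dx=+6,dy=-2->D; (1,8):dx=-2,dy=-11->C; (1,9):dx=+2,dy=-7->D
  (2,3):dx=+10,dy=-7->D; (2,4):dx=+11,dy=+6->C; (2,5):dx=+8,dy=-10->D; (2,6):dx=+7,dy=-3->D
  (2,7):dx=+9,dy=+1->C; (2,8):dx=+1,dy=-8->D; (2,9):dx=+5,dy=-4->D; (3,4):dx=+1,dy=+13->C
  (3,5):dx=-2,dy=-3->C; (3,6):dx=-3,dy=+4->D; (3,7):dx=-1,dy=+8->D; (3,8):dx=-9,dy=-1->C
  (3,9):dx=-5,dy=+3->D; (4,5):dx=-3,dy=-16->C; (4,6):dx=-4,dy=-9->C; (4,7):dx=-2,dy=-5->C
  (4,8):dx=-10,dy=-14->C; (4,9):dx=-6,dy=-10->C; (5,6):dx=-1,dy=+7->D; (5,7):dx=+1,dy=+11->C
  (5,8):dx=-7,dy=+2->D; (5,9):dx=-3,dy=+6->D; (6,7):dx=+2,dy=+4->C; (6,8):dx=-6,dy=-5->C
  (6,9):dx=-2,dy=-1->C; (7,8):dx=-8,dy=-9->C; (7,9):dx=-4,dy=-5->C; (8,9):dx=+4,dy=+4->C
Step 2: C = 20, D = 16, total pairs = 36.
Step 3: tau = (C - D)/(n(n-1)/2) = (20 - 16)/36 = 0.111111.
Step 4: Exact two-sided p-value (enumerate n! = 362880 permutations of y under H0): p = 0.761414.
Step 5: alpha = 0.1. fail to reject H0.

tau_b = 0.1111 (C=20, D=16), p = 0.761414, fail to reject H0.


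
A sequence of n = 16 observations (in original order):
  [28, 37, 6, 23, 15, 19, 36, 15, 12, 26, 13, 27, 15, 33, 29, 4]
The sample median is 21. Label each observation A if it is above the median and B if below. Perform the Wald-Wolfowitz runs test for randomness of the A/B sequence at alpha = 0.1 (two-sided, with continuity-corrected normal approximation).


Step 1: Compute median = 21; label A = above, B = below.
Labels in order: AABABBABBABABAAB  (n_A = 8, n_B = 8)
Step 2: Count runs R = 12.
Step 3: Under H0 (random ordering), E[R] = 2*n_A*n_B/(n_A+n_B) + 1 = 2*8*8/16 + 1 = 9.0000.
        Var[R] = 2*n_A*n_B*(2*n_A*n_B - n_A - n_B) / ((n_A+n_B)^2 * (n_A+n_B-1)) = 14336/3840 = 3.7333.
        SD[R] = 1.9322.
Step 4: Continuity-corrected z = (R - 0.5 - E[R]) / SD[R] = (12 - 0.5 - 9.0000) / 1.9322 = 1.2939.
Step 5: Two-sided p-value via normal approximation = 2*(1 - Phi(|z|)) = 0.195709.
Step 6: alpha = 0.1. fail to reject H0.

R = 12, z = 1.2939, p = 0.195709, fail to reject H0.


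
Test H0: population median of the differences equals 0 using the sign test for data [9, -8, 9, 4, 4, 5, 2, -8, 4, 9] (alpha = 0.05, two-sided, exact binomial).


Step 1: Discard zero differences. Original n = 10; n_eff = number of nonzero differences = 10.
Nonzero differences (with sign): +9, -8, +9, +4, +4, +5, +2, -8, +4, +9
Step 2: Count signs: positive = 8, negative = 2.
Step 3: Under H0: P(positive) = 0.5, so the number of positives S ~ Bin(10, 0.5).
Step 4: Two-sided exact p-value = sum of Bin(10,0.5) probabilities at or below the observed probability = 0.109375.
Step 5: alpha = 0.05. fail to reject H0.

n_eff = 10, pos = 8, neg = 2, p = 0.109375, fail to reject H0.


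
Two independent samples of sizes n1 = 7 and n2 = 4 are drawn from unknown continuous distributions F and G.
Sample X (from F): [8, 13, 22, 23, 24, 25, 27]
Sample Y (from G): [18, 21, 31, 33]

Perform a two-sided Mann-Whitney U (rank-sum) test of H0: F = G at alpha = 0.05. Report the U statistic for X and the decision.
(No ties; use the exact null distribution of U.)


Step 1: Combine and sort all 11 observations; assign midranks.
sorted (value, group): (8,X), (13,X), (18,Y), (21,Y), (22,X), (23,X), (24,X), (25,X), (27,X), (31,Y), (33,Y)
ranks: 8->1, 13->2, 18->3, 21->4, 22->5, 23->6, 24->7, 25->8, 27->9, 31->10, 33->11
Step 2: Rank sum for X: R1 = 1 + 2 + 5 + 6 + 7 + 8 + 9 = 38.
Step 3: U_X = R1 - n1(n1+1)/2 = 38 - 7*8/2 = 38 - 28 = 10.
       U_Y = n1*n2 - U_X = 28 - 10 = 18.
Step 4: No ties, so the exact null distribution of U (based on enumerating the C(11,7) = 330 equally likely rank assignments) gives the two-sided p-value.
Step 5: p-value = 0.527273; compare to alpha = 0.05. fail to reject H0.

U_X = 10, p = 0.527273, fail to reject H0 at alpha = 0.05.


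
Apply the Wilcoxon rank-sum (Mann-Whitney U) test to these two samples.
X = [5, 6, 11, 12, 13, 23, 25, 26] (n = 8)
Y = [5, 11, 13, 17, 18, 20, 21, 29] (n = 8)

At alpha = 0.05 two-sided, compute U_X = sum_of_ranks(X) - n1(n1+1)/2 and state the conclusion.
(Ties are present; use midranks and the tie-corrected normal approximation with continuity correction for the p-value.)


Step 1: Combine and sort all 16 observations; assign midranks.
sorted (value, group): (5,X), (5,Y), (6,X), (11,X), (11,Y), (12,X), (13,X), (13,Y), (17,Y), (18,Y), (20,Y), (21,Y), (23,X), (25,X), (26,X), (29,Y)
ranks: 5->1.5, 5->1.5, 6->3, 11->4.5, 11->4.5, 12->6, 13->7.5, 13->7.5, 17->9, 18->10, 20->11, 21->12, 23->13, 25->14, 26->15, 29->16
Step 2: Rank sum for X: R1 = 1.5 + 3 + 4.5 + 6 + 7.5 + 13 + 14 + 15 = 64.5.
Step 3: U_X = R1 - n1(n1+1)/2 = 64.5 - 8*9/2 = 64.5 - 36 = 28.5.
       U_Y = n1*n2 - U_X = 64 - 28.5 = 35.5.
Step 4: Ties are present, so use the tie-corrected normal approximation (with continuity correction) for the p-value.
Step 5: p-value = 0.752184; compare to alpha = 0.05. fail to reject H0.

U_X = 28.5, p = 0.752184, fail to reject H0 at alpha = 0.05.


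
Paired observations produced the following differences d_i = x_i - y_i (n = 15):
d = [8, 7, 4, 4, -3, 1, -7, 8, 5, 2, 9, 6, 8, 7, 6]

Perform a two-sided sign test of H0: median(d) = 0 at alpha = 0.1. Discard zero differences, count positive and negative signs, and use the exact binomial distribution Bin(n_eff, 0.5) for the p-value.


Step 1: Discard zero differences. Original n = 15; n_eff = number of nonzero differences = 15.
Nonzero differences (with sign): +8, +7, +4, +4, -3, +1, -7, +8, +5, +2, +9, +6, +8, +7, +6
Step 2: Count signs: positive = 13, negative = 2.
Step 3: Under H0: P(positive) = 0.5, so the number of positives S ~ Bin(15, 0.5).
Step 4: Two-sided exact p-value = sum of Bin(15,0.5) probabilities at or below the observed probability = 0.007385.
Step 5: alpha = 0.1. reject H0.

n_eff = 15, pos = 13, neg = 2, p = 0.007385, reject H0.


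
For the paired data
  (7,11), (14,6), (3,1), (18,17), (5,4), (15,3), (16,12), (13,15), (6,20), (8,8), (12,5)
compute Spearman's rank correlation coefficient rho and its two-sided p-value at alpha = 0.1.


Step 1: Rank x and y separately (midranks; no ties here).
rank(x): 7->4, 14->8, 3->1, 18->11, 5->2, 15->9, 16->10, 13->7, 6->3, 8->5, 12->6
rank(y): 11->7, 6->5, 1->1, 17->10, 4->3, 3->2, 12->8, 15->9, 20->11, 8->6, 5->4
Step 2: d_i = R_x(i) - R_y(i); compute d_i^2.
  (4-7)^2=9, (8-5)^2=9, (1-1)^2=0, (11-10)^2=1, (2-3)^2=1, (9-2)^2=49, (10-8)^2=4, (7-9)^2=4, (3-11)^2=64, (5-6)^2=1, (6-4)^2=4
sum(d^2) = 146.
Step 3: rho = 1 - 6*146 / (11*(11^2 - 1)) = 1 - 876/1320 = 0.336364.
Step 4: Under H0, t = rho * sqrt((n-2)/(1-rho^2)) = 1.0715 ~ t(9).
Step 5: Two-sided p-value from the t-distribution with 9 df = 0.311824.
Step 6: alpha = 0.1. fail to reject H0.

rho = 0.3364, p = 0.311824, fail to reject H0 at alpha = 0.1.


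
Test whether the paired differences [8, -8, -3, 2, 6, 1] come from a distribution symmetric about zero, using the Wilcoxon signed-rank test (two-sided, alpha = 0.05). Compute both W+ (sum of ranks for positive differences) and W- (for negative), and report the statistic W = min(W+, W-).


Step 1: Drop any zero differences (none here) and take |d_i|.
|d| = [8, 8, 3, 2, 6, 1]
Step 2: Midrank |d_i| (ties get averaged ranks).
ranks: |8|->5.5, |8|->5.5, |3|->3, |2|->2, |6|->4, |1|->1
Step 3: Attach original signs; sum ranks with positive sign and with negative sign.
W+ = 5.5 + 2 + 4 + 1 = 12.5
W- = 5.5 + 3 = 8.5
(Check: W+ + W- = 21 should equal n(n+1)/2 = 21.)
Step 4: Test statistic W = min(W+, W-) = 8.5.
Step 5: Ties in |d|, so use the tie-corrected normal approximation.
        E[W] = n(n+1)/4 = 6*7/4 = 10.5.
        Tie groups: |d|=8 (t=2); sum(t^3 - t) = 6.
        Var[W] = n(n+1)(2n+1)/24 - sum(t^3-t)/48 = 546/24 - 6/48 = 22.625.
        z = (W - E[W]) / sqrt(Var[W]) = (8.5 - 10.5) / 4.7566 = -0.4205.
        Two-sided p = 2*Phi(z) = 0.674142.
Step 6: alpha = 0.05. fail to reject H0.

W+ = 12.5, W- = 8.5, W = min = 8.5, p = 0.674142, fail to reject H0.


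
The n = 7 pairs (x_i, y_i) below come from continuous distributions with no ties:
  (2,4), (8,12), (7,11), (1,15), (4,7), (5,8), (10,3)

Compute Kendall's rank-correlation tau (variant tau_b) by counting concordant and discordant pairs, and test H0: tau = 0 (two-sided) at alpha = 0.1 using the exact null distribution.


Step 1: Enumerate the 21 unordered pairs (i,j) with i<j and classify each by sign(x_j-x_i) * sign(y_j-y_i).
  (1,2):dx=+6,dy=+8->C; (1,3):dx=+5,dy=+7->C; (1,4):dx=-1,dy=+11->D; (1,5):dx=+2,dy=+3->C
  (1,6):dx=+3,dy=+4->C; (1,7):dx=+8,dy=-1->D; (2,3):dx=-1,dy=-1->C; (2,4):dx=-7,dy=+3->D
  (2,5):dx=-4,dy=-5->C; (2,6):dx=-3,dy=-4->C; (2,7):dx=+2,dy=-9->D; (3,4):dx=-6,dy=+4->D
  (3,5):dx=-3,dy=-4->C; (3,6):dx=-2,dy=-3->C; (3,7):dx=+3,dy=-8->D; (4,5):dx=+3,dy=-8->D
  (4,6):dx=+4,dy=-7->D; (4,7):dx=+9,dy=-12->D; (5,6):dx=+1,dy=+1->C; (5,7):dx=+6,dy=-4->D
  (6,7):dx=+5,dy=-5->D
Step 2: C = 10, D = 11, total pairs = 21.
Step 3: tau = (C - D)/(n(n-1)/2) = (10 - 11)/21 = -0.047619.
Step 4: Exact two-sided p-value (enumerate n! = 5040 permutations of y under H0): p = 1.000000.
Step 5: alpha = 0.1. fail to reject H0.

tau_b = -0.0476 (C=10, D=11), p = 1.000000, fail to reject H0.


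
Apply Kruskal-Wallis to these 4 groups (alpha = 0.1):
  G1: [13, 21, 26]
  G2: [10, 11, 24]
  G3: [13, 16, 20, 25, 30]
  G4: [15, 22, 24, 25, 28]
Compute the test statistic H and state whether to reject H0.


Step 1: Combine all N = 16 observations and assign midranks.
sorted (value, group, rank): (10,G2,1), (11,G2,2), (13,G1,3.5), (13,G3,3.5), (15,G4,5), (16,G3,6), (20,G3,7), (21,G1,8), (22,G4,9), (24,G2,10.5), (24,G4,10.5), (25,G3,12.5), (25,G4,12.5), (26,G1,14), (28,G4,15), (30,G3,16)
Step 2: Sum ranks within each group.
R_1 = 25.5 (n_1 = 3)
R_2 = 13.5 (n_2 = 3)
R_3 = 45 (n_3 = 5)
R_4 = 52 (n_4 = 5)
Step 3: H = 12/(N(N+1)) * sum(R_i^2/n_i) - 3(N+1)
     = 12/(16*17) * (25.5^2/3 + 13.5^2/3 + 45^2/5 + 52^2/5) - 3*17
     = 0.044118 * 1223.3 - 51
     = 2.969118.
Step 4: Ties present; correction factor C = 1 - 18/(16^3 - 16) = 0.995588. Corrected H = 2.969118 / 0.995588 = 2.982275.
Step 5: Under H0, H ~ chi^2(3); p-value = 0.394366.
Step 6: alpha = 0.1. fail to reject H0.

H = 2.9823, df = 3, p = 0.394366, fail to reject H0.


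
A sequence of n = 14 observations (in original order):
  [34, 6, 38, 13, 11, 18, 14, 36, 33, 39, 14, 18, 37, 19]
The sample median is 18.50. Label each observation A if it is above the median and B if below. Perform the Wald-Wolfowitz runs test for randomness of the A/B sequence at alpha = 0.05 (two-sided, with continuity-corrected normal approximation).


Step 1: Compute median = 18.50; label A = above, B = below.
Labels in order: ABABBBBAAABBAA  (n_A = 7, n_B = 7)
Step 2: Count runs R = 7.
Step 3: Under H0 (random ordering), E[R] = 2*n_A*n_B/(n_A+n_B) + 1 = 2*7*7/14 + 1 = 8.0000.
        Var[R] = 2*n_A*n_B*(2*n_A*n_B - n_A - n_B) / ((n_A+n_B)^2 * (n_A+n_B-1)) = 8232/2548 = 3.2308.
        SD[R] = 1.7974.
Step 4: Continuity-corrected z = (R + 0.5 - E[R]) / SD[R] = (7 + 0.5 - 8.0000) / 1.7974 = -0.2782.
Step 5: Two-sided p-value via normal approximation = 2*(1 - Phi(|z|)) = 0.780879.
Step 6: alpha = 0.05. fail to reject H0.

R = 7, z = -0.2782, p = 0.780879, fail to reject H0.


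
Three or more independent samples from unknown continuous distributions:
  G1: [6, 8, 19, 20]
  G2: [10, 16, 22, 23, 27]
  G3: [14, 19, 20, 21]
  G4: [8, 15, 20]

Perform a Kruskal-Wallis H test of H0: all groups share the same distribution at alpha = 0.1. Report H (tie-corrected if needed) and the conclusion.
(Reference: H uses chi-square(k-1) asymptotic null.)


Step 1: Combine all N = 16 observations and assign midranks.
sorted (value, group, rank): (6,G1,1), (8,G1,2.5), (8,G4,2.5), (10,G2,4), (14,G3,5), (15,G4,6), (16,G2,7), (19,G1,8.5), (19,G3,8.5), (20,G1,11), (20,G3,11), (20,G4,11), (21,G3,13), (22,G2,14), (23,G2,15), (27,G2,16)
Step 2: Sum ranks within each group.
R_1 = 23 (n_1 = 4)
R_2 = 56 (n_2 = 5)
R_3 = 37.5 (n_3 = 4)
R_4 = 19.5 (n_4 = 3)
Step 3: H = 12/(N(N+1)) * sum(R_i^2/n_i) - 3(N+1)
     = 12/(16*17) * (23^2/4 + 56^2/5 + 37.5^2/4 + 19.5^2/3) - 3*17
     = 0.044118 * 1237.76 - 51
     = 3.607169.
Step 4: Ties present; correction factor C = 1 - 36/(16^3 - 16) = 0.991176. Corrected H = 3.607169 / 0.991176 = 3.639280.
Step 5: Under H0, H ~ chi^2(3); p-value = 0.303142.
Step 6: alpha = 0.1. fail to reject H0.

H = 3.6393, df = 3, p = 0.303142, fail to reject H0.


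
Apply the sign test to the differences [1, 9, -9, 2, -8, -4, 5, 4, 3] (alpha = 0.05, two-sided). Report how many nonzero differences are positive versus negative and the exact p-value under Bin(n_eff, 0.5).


Step 1: Discard zero differences. Original n = 9; n_eff = number of nonzero differences = 9.
Nonzero differences (with sign): +1, +9, -9, +2, -8, -4, +5, +4, +3
Step 2: Count signs: positive = 6, negative = 3.
Step 3: Under H0: P(positive) = 0.5, so the number of positives S ~ Bin(9, 0.5).
Step 4: Two-sided exact p-value = sum of Bin(9,0.5) probabilities at or below the observed probability = 0.507812.
Step 5: alpha = 0.05. fail to reject H0.

n_eff = 9, pos = 6, neg = 3, p = 0.507812, fail to reject H0.


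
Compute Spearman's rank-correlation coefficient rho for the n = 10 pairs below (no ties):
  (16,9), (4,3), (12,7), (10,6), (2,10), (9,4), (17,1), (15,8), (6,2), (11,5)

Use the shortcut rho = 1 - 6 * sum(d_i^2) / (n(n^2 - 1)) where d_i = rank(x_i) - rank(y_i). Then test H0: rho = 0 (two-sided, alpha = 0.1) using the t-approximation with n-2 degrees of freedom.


Step 1: Rank x and y separately (midranks; no ties here).
rank(x): 16->9, 4->2, 12->7, 10->5, 2->1, 9->4, 17->10, 15->8, 6->3, 11->6
rank(y): 9->9, 3->3, 7->7, 6->6, 10->10, 4->4, 1->1, 8->8, 2->2, 5->5
Step 2: d_i = R_x(i) - R_y(i); compute d_i^2.
  (9-9)^2=0, (2-3)^2=1, (7-7)^2=0, (5-6)^2=1, (1-10)^2=81, (4-4)^2=0, (10-1)^2=81, (8-8)^2=0, (3-2)^2=1, (6-5)^2=1
sum(d^2) = 166.
Step 3: rho = 1 - 6*166 / (10*(10^2 - 1)) = 1 - 996/990 = -0.006061.
Step 4: Under H0, t = rho * sqrt((n-2)/(1-rho^2)) = -0.0171 ~ t(8).
Step 5: Two-sided p-value from the t-distribution with 8 df = 0.986743.
Step 6: alpha = 0.1. fail to reject H0.

rho = -0.0061, p = 0.986743, fail to reject H0 at alpha = 0.1.


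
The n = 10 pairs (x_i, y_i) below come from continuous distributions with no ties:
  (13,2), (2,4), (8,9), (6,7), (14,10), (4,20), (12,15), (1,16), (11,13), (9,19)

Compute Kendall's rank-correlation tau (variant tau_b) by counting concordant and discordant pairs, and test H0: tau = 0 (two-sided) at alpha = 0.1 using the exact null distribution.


Step 1: Enumerate the 45 unordered pairs (i,j) with i<j and classify each by sign(x_j-x_i) * sign(y_j-y_i).
  (1,2):dx=-11,dy=+2->D; (1,3):dx=-5,dy=+7->D; (1,4):dx=-7,dy=+5->D; (1,5):dx=+1,dy=+8->C
  (1,6):dx=-9,dy=+18->D; (1,7):dx=-1,dy=+13->D; (1,8):dx=-12,dy=+14->D; (1,9):dx=-2,dy=+11->D
  (1,10):dx=-4,dy=+17->D; (2,3):dx=+6,dy=+5->C; (2,4):dx=+4,dy=+3->C; (2,5):dx=+12,dy=+6->C
  (2,6):dx=+2,dy=+16->C; (2,7):dx=+10,dy=+11->C; (2,8):dx=-1,dy=+12->D; (2,9):dx=+9,dy=+9->C
  (2,10):dx=+7,dy=+15->C; (3,4):dx=-2,dy=-2->C; (3,5):dx=+6,dy=+1->C; (3,6):dx=-4,dy=+11->D
  (3,7):dx=+4,dy=+6->C; (3,8):dx=-7,dy=+7->D; (3,9):dx=+3,dy=+4->C; (3,10):dx=+1,dy=+10->C
  (4,5):dx=+8,dy=+3->C; (4,6):dx=-2,dy=+13->D; (4,7):dx=+6,dy=+8->C; (4,8):dx=-5,dy=+9->D
  (4,9):dx=+5,dy=+6->C; (4,10):dx=+3,dy=+12->C; (5,6):dx=-10,dy=+10->D; (5,7):dx=-2,dy=+5->D
  (5,8):dx=-13,dy=+6->D; (5,9):dx=-3,dy=+3->D; (5,10):dx=-5,dy=+9->D; (6,7):dx=+8,dy=-5->D
  (6,8):dx=-3,dy=-4->C; (6,9):dx=+7,dy=-7->D; (6,10):dx=+5,dy=-1->D; (7,8):dx=-11,dy=+1->D
  (7,9):dx=-1,dy=-2->C; (7,10):dx=-3,dy=+4->D; (8,9):dx=+10,dy=-3->D; (8,10):dx=+8,dy=+3->C
  (9,10):dx=-2,dy=+6->D
Step 2: C = 20, D = 25, total pairs = 45.
Step 3: tau = (C - D)/(n(n-1)/2) = (20 - 25)/45 = -0.111111.
Step 4: Exact two-sided p-value (enumerate n! = 3628800 permutations of y under H0): p = 0.727490.
Step 5: alpha = 0.1. fail to reject H0.

tau_b = -0.1111 (C=20, D=25), p = 0.727490, fail to reject H0.


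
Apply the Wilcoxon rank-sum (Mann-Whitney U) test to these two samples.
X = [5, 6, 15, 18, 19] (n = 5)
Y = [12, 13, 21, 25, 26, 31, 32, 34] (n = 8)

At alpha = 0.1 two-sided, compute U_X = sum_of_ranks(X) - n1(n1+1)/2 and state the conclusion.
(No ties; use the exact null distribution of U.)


Step 1: Combine and sort all 13 observations; assign midranks.
sorted (value, group): (5,X), (6,X), (12,Y), (13,Y), (15,X), (18,X), (19,X), (21,Y), (25,Y), (26,Y), (31,Y), (32,Y), (34,Y)
ranks: 5->1, 6->2, 12->3, 13->4, 15->5, 18->6, 19->7, 21->8, 25->9, 26->10, 31->11, 32->12, 34->13
Step 2: Rank sum for X: R1 = 1 + 2 + 5 + 6 + 7 = 21.
Step 3: U_X = R1 - n1(n1+1)/2 = 21 - 5*6/2 = 21 - 15 = 6.
       U_Y = n1*n2 - U_X = 40 - 6 = 34.
Step 4: No ties, so the exact null distribution of U (based on enumerating the C(13,5) = 1287 equally likely rank assignments) gives the two-sided p-value.
Step 5: p-value = 0.045066; compare to alpha = 0.1. reject H0.

U_X = 6, p = 0.045066, reject H0 at alpha = 0.1.


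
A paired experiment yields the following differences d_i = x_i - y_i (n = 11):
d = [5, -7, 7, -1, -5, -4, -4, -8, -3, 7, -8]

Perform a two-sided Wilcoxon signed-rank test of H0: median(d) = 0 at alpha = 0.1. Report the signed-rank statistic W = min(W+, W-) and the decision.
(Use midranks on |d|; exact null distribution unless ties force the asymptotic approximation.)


Step 1: Drop any zero differences (none here) and take |d_i|.
|d| = [5, 7, 7, 1, 5, 4, 4, 8, 3, 7, 8]
Step 2: Midrank |d_i| (ties get averaged ranks).
ranks: |5|->5.5, |7|->8, |7|->8, |1|->1, |5|->5.5, |4|->3.5, |4|->3.5, |8|->10.5, |3|->2, |7|->8, |8|->10.5
Step 3: Attach original signs; sum ranks with positive sign and with negative sign.
W+ = 5.5 + 8 + 8 = 21.5
W- = 8 + 1 + 5.5 + 3.5 + 3.5 + 10.5 + 2 + 10.5 = 44.5
(Check: W+ + W- = 66 should equal n(n+1)/2 = 66.)
Step 4: Test statistic W = min(W+, W-) = 21.5.
Step 5: Ties in |d|, so use the tie-corrected normal approximation.
        E[W] = n(n+1)/4 = 11*12/4 = 33.
        Tie groups: |d|=4 (t=2), |d|=5 (t=2), |d|=7 (t=3), |d|=8 (t=2); sum(t^3 - t) = 42.
        Var[W] = n(n+1)(2n+1)/24 - sum(t^3-t)/48 = 3036/24 - 42/48 = 125.625.
        z = (W - E[W]) / sqrt(Var[W]) = (21.5 - 33) / 11.2083 = -1.0260.
        Two-sided p = 2*Phi(z) = 0.304878.
Step 6: alpha = 0.1. fail to reject H0.

W+ = 21.5, W- = 44.5, W = min = 21.5, p = 0.304878, fail to reject H0.


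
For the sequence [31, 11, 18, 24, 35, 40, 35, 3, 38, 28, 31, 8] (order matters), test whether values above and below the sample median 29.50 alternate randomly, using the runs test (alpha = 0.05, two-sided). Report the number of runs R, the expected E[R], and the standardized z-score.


Step 1: Compute median = 29.50; label A = above, B = below.
Labels in order: ABBBAAABABAB  (n_A = 6, n_B = 6)
Step 2: Count runs R = 8.
Step 3: Under H0 (random ordering), E[R] = 2*n_A*n_B/(n_A+n_B) + 1 = 2*6*6/12 + 1 = 7.0000.
        Var[R] = 2*n_A*n_B*(2*n_A*n_B - n_A - n_B) / ((n_A+n_B)^2 * (n_A+n_B-1)) = 4320/1584 = 2.7273.
        SD[R] = 1.6514.
Step 4: Continuity-corrected z = (R - 0.5 - E[R]) / SD[R] = (8 - 0.5 - 7.0000) / 1.6514 = 0.3028.
Step 5: Two-sided p-value via normal approximation = 2*(1 - Phi(|z|)) = 0.762069.
Step 6: alpha = 0.05. fail to reject H0.

R = 8, z = 0.3028, p = 0.762069, fail to reject H0.


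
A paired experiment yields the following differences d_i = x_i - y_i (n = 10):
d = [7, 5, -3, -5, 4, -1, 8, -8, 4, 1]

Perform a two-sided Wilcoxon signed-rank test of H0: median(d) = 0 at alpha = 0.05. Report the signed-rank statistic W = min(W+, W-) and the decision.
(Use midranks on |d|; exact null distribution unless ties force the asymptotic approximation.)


Step 1: Drop any zero differences (none here) and take |d_i|.
|d| = [7, 5, 3, 5, 4, 1, 8, 8, 4, 1]
Step 2: Midrank |d_i| (ties get averaged ranks).
ranks: |7|->8, |5|->6.5, |3|->3, |5|->6.5, |4|->4.5, |1|->1.5, |8|->9.5, |8|->9.5, |4|->4.5, |1|->1.5
Step 3: Attach original signs; sum ranks with positive sign and with negative sign.
W+ = 8 + 6.5 + 4.5 + 9.5 + 4.5 + 1.5 = 34.5
W- = 3 + 6.5 + 1.5 + 9.5 = 20.5
(Check: W+ + W- = 55 should equal n(n+1)/2 = 55.)
Step 4: Test statistic W = min(W+, W-) = 20.5.
Step 5: Ties in |d|, so use the tie-corrected normal approximation.
        E[W] = n(n+1)/4 = 10*11/4 = 27.5.
        Tie groups: |d|=1 (t=2), |d|=4 (t=2), |d|=5 (t=2), |d|=8 (t=2); sum(t^3 - t) = 24.
        Var[W] = n(n+1)(2n+1)/24 - sum(t^3-t)/48 = 2310/24 - 24/48 = 95.75.
        z = (W - E[W]) / sqrt(Var[W]) = (20.5 - 27.5) / 9.7852 = -0.7154.
        Two-sided p = 2*Phi(z) = 0.474383.
Step 6: alpha = 0.05. fail to reject H0.

W+ = 34.5, W- = 20.5, W = min = 20.5, p = 0.474383, fail to reject H0.


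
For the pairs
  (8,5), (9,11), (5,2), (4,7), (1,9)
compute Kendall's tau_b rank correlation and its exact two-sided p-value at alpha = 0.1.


Step 1: Enumerate the 10 unordered pairs (i,j) with i<j and classify each by sign(x_j-x_i) * sign(y_j-y_i).
  (1,2):dx=+1,dy=+6->C; (1,3):dx=-3,dy=-3->C; (1,4):dx=-4,dy=+2->D; (1,5):dx=-7,dy=+4->D
  (2,3):dx=-4,dy=-9->C; (2,4):dx=-5,dy=-4->C; (2,5):dx=-8,dy=-2->C; (3,4):dx=-1,dy=+5->D
  (3,5):dx=-4,dy=+7->D; (4,5):dx=-3,dy=+2->D
Step 2: C = 5, D = 5, total pairs = 10.
Step 3: tau = (C - D)/(n(n-1)/2) = (5 - 5)/10 = 0.000000.
Step 4: Exact two-sided p-value (enumerate n! = 120 permutations of y under H0): p = 1.000000.
Step 5: alpha = 0.1. fail to reject H0.

tau_b = 0.0000 (C=5, D=5), p = 1.000000, fail to reject H0.


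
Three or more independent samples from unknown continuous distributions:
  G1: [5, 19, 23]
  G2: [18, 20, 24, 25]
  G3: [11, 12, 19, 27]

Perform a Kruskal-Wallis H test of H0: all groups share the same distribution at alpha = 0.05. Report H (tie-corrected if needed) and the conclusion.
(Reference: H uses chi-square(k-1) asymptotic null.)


Step 1: Combine all N = 11 observations and assign midranks.
sorted (value, group, rank): (5,G1,1), (11,G3,2), (12,G3,3), (18,G2,4), (19,G1,5.5), (19,G3,5.5), (20,G2,7), (23,G1,8), (24,G2,9), (25,G2,10), (27,G3,11)
Step 2: Sum ranks within each group.
R_1 = 14.5 (n_1 = 3)
R_2 = 30 (n_2 = 4)
R_3 = 21.5 (n_3 = 4)
Step 3: H = 12/(N(N+1)) * sum(R_i^2/n_i) - 3(N+1)
     = 12/(11*12) * (14.5^2/3 + 30^2/4 + 21.5^2/4) - 3*12
     = 0.090909 * 410.646 - 36
     = 1.331439.
Step 4: Ties present; correction factor C = 1 - 6/(11^3 - 11) = 0.995455. Corrected H = 1.331439 / 0.995455 = 1.337519.
Step 5: Under H0, H ~ chi^2(2); p-value = 0.512344.
Step 6: alpha = 0.05. fail to reject H0.

H = 1.3375, df = 2, p = 0.512344, fail to reject H0.


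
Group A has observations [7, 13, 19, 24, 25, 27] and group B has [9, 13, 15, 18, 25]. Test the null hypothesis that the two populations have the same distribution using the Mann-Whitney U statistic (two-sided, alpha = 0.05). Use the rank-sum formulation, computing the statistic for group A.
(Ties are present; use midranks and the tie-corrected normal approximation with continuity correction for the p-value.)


Step 1: Combine and sort all 11 observations; assign midranks.
sorted (value, group): (7,X), (9,Y), (13,X), (13,Y), (15,Y), (18,Y), (19,X), (24,X), (25,X), (25,Y), (27,X)
ranks: 7->1, 9->2, 13->3.5, 13->3.5, 15->5, 18->6, 19->7, 24->8, 25->9.5, 25->9.5, 27->11
Step 2: Rank sum for X: R1 = 1 + 3.5 + 7 + 8 + 9.5 + 11 = 40.
Step 3: U_X = R1 - n1(n1+1)/2 = 40 - 6*7/2 = 40 - 21 = 19.
       U_Y = n1*n2 - U_X = 30 - 19 = 11.
Step 4: Ties are present, so use the tie-corrected normal approximation (with continuity correction) for the p-value.
Step 5: p-value = 0.520916; compare to alpha = 0.05. fail to reject H0.

U_X = 19, p = 0.520916, fail to reject H0 at alpha = 0.05.


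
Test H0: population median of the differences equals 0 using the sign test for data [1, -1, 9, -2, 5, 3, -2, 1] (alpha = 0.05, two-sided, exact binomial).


Step 1: Discard zero differences. Original n = 8; n_eff = number of nonzero differences = 8.
Nonzero differences (with sign): +1, -1, +9, -2, +5, +3, -2, +1
Step 2: Count signs: positive = 5, negative = 3.
Step 3: Under H0: P(positive) = 0.5, so the number of positives S ~ Bin(8, 0.5).
Step 4: Two-sided exact p-value = sum of Bin(8,0.5) probabilities at or below the observed probability = 0.726562.
Step 5: alpha = 0.05. fail to reject H0.

n_eff = 8, pos = 5, neg = 3, p = 0.726562, fail to reject H0.


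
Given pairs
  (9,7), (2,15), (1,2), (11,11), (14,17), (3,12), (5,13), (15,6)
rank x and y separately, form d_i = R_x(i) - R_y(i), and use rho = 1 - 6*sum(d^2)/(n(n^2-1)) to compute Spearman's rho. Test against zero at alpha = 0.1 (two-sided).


Step 1: Rank x and y separately (midranks; no ties here).
rank(x): 9->5, 2->2, 1->1, 11->6, 14->7, 3->3, 5->4, 15->8
rank(y): 7->3, 15->7, 2->1, 11->4, 17->8, 12->5, 13->6, 6->2
Step 2: d_i = R_x(i) - R_y(i); compute d_i^2.
  (5-3)^2=4, (2-7)^2=25, (1-1)^2=0, (6-4)^2=4, (7-8)^2=1, (3-5)^2=4, (4-6)^2=4, (8-2)^2=36
sum(d^2) = 78.
Step 3: rho = 1 - 6*78 / (8*(8^2 - 1)) = 1 - 468/504 = 0.071429.
Step 4: Under H0, t = rho * sqrt((n-2)/(1-rho^2)) = 0.1754 ~ t(6).
Step 5: Two-sided p-value from the t-distribution with 6 df = 0.866526.
Step 6: alpha = 0.1. fail to reject H0.

rho = 0.0714, p = 0.866526, fail to reject H0 at alpha = 0.1.


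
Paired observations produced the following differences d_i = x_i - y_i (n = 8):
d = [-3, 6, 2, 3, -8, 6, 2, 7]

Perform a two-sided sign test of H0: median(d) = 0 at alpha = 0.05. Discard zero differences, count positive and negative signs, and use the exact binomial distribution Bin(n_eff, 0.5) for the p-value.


Step 1: Discard zero differences. Original n = 8; n_eff = number of nonzero differences = 8.
Nonzero differences (with sign): -3, +6, +2, +3, -8, +6, +2, +7
Step 2: Count signs: positive = 6, negative = 2.
Step 3: Under H0: P(positive) = 0.5, so the number of positives S ~ Bin(8, 0.5).
Step 4: Two-sided exact p-value = sum of Bin(8,0.5) probabilities at or below the observed probability = 0.289062.
Step 5: alpha = 0.05. fail to reject H0.

n_eff = 8, pos = 6, neg = 2, p = 0.289062, fail to reject H0.


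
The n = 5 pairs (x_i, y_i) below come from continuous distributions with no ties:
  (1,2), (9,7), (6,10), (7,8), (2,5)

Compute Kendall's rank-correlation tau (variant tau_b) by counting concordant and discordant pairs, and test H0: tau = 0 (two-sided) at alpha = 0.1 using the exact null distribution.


Step 1: Enumerate the 10 unordered pairs (i,j) with i<j and classify each by sign(x_j-x_i) * sign(y_j-y_i).
  (1,2):dx=+8,dy=+5->C; (1,3):dx=+5,dy=+8->C; (1,4):dx=+6,dy=+6->C; (1,5):dx=+1,dy=+3->C
  (2,3):dx=-3,dy=+3->D; (2,4):dx=-2,dy=+1->D; (2,5):dx=-7,dy=-2->C; (3,4):dx=+1,dy=-2->D
  (3,5):dx=-4,dy=-5->C; (4,5):dx=-5,dy=-3->C
Step 2: C = 7, D = 3, total pairs = 10.
Step 3: tau = (C - D)/(n(n-1)/2) = (7 - 3)/10 = 0.400000.
Step 4: Exact two-sided p-value (enumerate n! = 120 permutations of y under H0): p = 0.483333.
Step 5: alpha = 0.1. fail to reject H0.

tau_b = 0.4000 (C=7, D=3), p = 0.483333, fail to reject H0.


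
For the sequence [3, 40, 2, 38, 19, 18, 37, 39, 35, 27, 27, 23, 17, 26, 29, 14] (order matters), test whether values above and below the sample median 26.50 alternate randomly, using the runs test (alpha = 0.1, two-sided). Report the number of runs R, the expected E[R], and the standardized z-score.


Step 1: Compute median = 26.50; label A = above, B = below.
Labels in order: BABABBAAAAABBBAB  (n_A = 8, n_B = 8)
Step 2: Count runs R = 9.
Step 3: Under H0 (random ordering), E[R] = 2*n_A*n_B/(n_A+n_B) + 1 = 2*8*8/16 + 1 = 9.0000.
        Var[R] = 2*n_A*n_B*(2*n_A*n_B - n_A - n_B) / ((n_A+n_B)^2 * (n_A+n_B-1)) = 14336/3840 = 3.7333.
        SD[R] = 1.9322.
Step 4: R = E[R], so z = 0 with no continuity correction.
Step 5: Two-sided p-value via normal approximation = 2*(1 - Phi(|z|)) = 1.000000.
Step 6: alpha = 0.1. fail to reject H0.

R = 9, z = 0.0000, p = 1.000000, fail to reject H0.


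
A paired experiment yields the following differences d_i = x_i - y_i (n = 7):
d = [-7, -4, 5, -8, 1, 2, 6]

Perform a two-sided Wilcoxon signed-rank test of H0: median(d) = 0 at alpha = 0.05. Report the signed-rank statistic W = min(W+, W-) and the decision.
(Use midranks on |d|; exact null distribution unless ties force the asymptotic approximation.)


Step 1: Drop any zero differences (none here) and take |d_i|.
|d| = [7, 4, 5, 8, 1, 2, 6]
Step 2: Midrank |d_i| (ties get averaged ranks).
ranks: |7|->6, |4|->3, |5|->4, |8|->7, |1|->1, |2|->2, |6|->5
Step 3: Attach original signs; sum ranks with positive sign and with negative sign.
W+ = 4 + 1 + 2 + 5 = 12
W- = 6 + 3 + 7 = 16
(Check: W+ + W- = 28 should equal n(n+1)/2 = 28.)
Step 4: Test statistic W = min(W+, W-) = 12.
Step 5: No ties, so the exact null distribution over the 2^7 = 128 sign assignments gives the two-sided p-value = 0.812500.
Step 6: alpha = 0.05. fail to reject H0.

W+ = 12, W- = 16, W = min = 12, p = 0.812500, fail to reject H0.


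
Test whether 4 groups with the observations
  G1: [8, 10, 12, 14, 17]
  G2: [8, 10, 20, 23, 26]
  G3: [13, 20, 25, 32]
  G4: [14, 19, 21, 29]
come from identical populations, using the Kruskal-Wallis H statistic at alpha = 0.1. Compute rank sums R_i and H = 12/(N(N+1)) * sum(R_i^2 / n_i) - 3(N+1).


Step 1: Combine all N = 18 observations and assign midranks.
sorted (value, group, rank): (8,G1,1.5), (8,G2,1.5), (10,G1,3.5), (10,G2,3.5), (12,G1,5), (13,G3,6), (14,G1,7.5), (14,G4,7.5), (17,G1,9), (19,G4,10), (20,G2,11.5), (20,G3,11.5), (21,G4,13), (23,G2,14), (25,G3,15), (26,G2,16), (29,G4,17), (32,G3,18)
Step 2: Sum ranks within each group.
R_1 = 26.5 (n_1 = 5)
R_2 = 46.5 (n_2 = 5)
R_3 = 50.5 (n_3 = 4)
R_4 = 47.5 (n_4 = 4)
Step 3: H = 12/(N(N+1)) * sum(R_i^2/n_i) - 3(N+1)
     = 12/(18*19) * (26.5^2/5 + 46.5^2/5 + 50.5^2/4 + 47.5^2/4) - 3*19
     = 0.035088 * 1774.53 - 57
     = 5.264035.
Step 4: Ties present; correction factor C = 1 - 24/(18^3 - 18) = 0.995872. Corrected H = 5.264035 / 0.995872 = 5.285855.
Step 5: Under H0, H ~ chi^2(3); p-value = 0.152023.
Step 6: alpha = 0.1. fail to reject H0.

H = 5.2859, df = 3, p = 0.152023, fail to reject H0.
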